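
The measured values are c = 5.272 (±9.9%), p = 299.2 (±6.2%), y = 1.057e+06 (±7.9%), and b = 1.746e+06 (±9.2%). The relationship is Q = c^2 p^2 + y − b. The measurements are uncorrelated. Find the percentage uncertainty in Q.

33.8%

Let w = c^2·p^2 = 2.488e+06. δw/w = √((2·δc/c)² + (2·δp/p)²) = √(0.0392 + 0.0154) = 0.234, so δw = 5.81e+05.
Q = w + y − b: δQ = √(δw² + δy² + δb²) = √(3.38e+11 + 6.97e+09 + 2.58e+10) = 6.09e+05
Q = 1.799e+06, so δQ/Q = 6.09e+05/1.799e+06 = 0.338.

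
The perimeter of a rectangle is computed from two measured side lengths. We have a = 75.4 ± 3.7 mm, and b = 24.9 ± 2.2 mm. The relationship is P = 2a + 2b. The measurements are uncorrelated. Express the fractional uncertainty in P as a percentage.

Sums and differences: (δP)² = Σ (cᵢ δxᵢ)².
  (2·δa)² = 54.8;  (2·δb)² = 19.4
δP = √(74.1) = 8.61 mm
P = 201 mm, so δP/P = 8.61/201 = 0.0429.

4.29%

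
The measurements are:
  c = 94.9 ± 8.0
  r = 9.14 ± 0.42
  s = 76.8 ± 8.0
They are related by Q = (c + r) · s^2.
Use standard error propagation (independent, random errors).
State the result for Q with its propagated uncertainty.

Let u = c + r = 104. δu = √(δc² + δr²) = √(64.0 + 0.176) = 8.01, so δu/u = 0.0770.
Q is then a monomial in u, s:
δQ/Q = √((δu/u)² + (2·δs/s)²) = √(0.00593 + 0.0434) = 0.222
Q = 6.14e+05, so δQ = 0.222 × 6.14e+05 = 1.36e+05.

(6.14 ± 1.36) × 10^5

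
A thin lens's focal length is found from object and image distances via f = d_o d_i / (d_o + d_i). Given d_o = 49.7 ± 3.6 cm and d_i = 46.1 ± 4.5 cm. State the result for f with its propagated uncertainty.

∂f/∂d_o = (d_i/(d_o+d_i))² = 0.232;  ∂f/∂d_i = (d_o/(d_o+d_i))² = 0.269
δf = √((∂f/∂d_o · δd_o)² + (∂f/∂d_i · δd_i)²) = √(0.695 + 1.47) = 1.47 cm
f = 23.9 cm.

23.9 ± 1.47 cm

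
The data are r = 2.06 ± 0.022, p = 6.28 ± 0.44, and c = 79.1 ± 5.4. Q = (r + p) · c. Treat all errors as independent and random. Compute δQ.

56.9

Let u = r + p = 8.34. δu = √(δr² + δp²) = √(0.000484 + 0.194) = 0.441, so δu/u = 0.0528.
Q is then a monomial in u, c:
δQ/Q = √((δu/u)² + (1·δc/c)²) = √(0.00279 + 0.00466) = 0.0863
Q = 660, so δQ = 0.0863 × 660 = 56.9.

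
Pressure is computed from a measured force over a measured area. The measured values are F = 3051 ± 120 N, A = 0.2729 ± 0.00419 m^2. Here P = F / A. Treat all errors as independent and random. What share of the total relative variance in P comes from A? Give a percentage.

(δP/P)² = (1·δF/F)² + (-1·δA/A)²
  F term: (1×0.0393)² = 0.00155
  A term: (-1×0.0154)² = 0.000236
Total = 0.00178. Share from A = 0.000236/0.00178 = 0.132.

13.2%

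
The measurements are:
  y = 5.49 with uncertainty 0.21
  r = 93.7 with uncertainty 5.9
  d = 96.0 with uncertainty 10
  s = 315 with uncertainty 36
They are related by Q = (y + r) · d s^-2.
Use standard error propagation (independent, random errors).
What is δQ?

Let u = y + r = 99.2. δu = √(δy² + δr²) = √(0.0441 + 34.8) = 5.90, so δu/u = 0.0595.
Q is then a monomial in u, d, s:
δQ/Q = √((δu/u)² + (1·δd/d)² + (-2·δs/s)²) = √(0.00354 + 0.0109 + 0.0522) = 0.258
Q = 0.0960, so δQ = 0.258 × 0.0960 = 0.0248.

0.0248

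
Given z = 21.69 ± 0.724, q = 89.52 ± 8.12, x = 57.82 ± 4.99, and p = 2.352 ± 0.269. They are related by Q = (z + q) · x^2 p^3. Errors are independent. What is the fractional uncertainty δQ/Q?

0.391

Let u = z + q = 111.2. δu = √(δz² + δq²) = √(0.524 + 65.9) = 8.15, so δu/u = 0.0733.
Q is then a monomial in u, x, p:
δQ/Q = √((δu/u)² + (2·δx/x)² + (3·δp/p)²) = √(0.00537 + 0.0298 + 0.118) = 0.391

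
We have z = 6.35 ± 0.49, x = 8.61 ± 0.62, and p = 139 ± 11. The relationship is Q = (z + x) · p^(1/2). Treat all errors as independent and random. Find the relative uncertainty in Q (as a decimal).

Let u = z + x = 15.0. δu = √(δz² + δx²) = √(0.240 + 0.384) = 0.790, so δu/u = 0.0528.
Q is then a monomial in u, p:
δQ/Q = √((δu/u)² + (½·δp/p)²) = √(0.00279 + 0.00157) = 0.0660

0.0660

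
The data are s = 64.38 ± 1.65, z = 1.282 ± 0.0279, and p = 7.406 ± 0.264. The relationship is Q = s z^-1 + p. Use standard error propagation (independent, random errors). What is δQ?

Let w = s·z^-1 = 50.22. δw/w = √((1·δs/s)² + (-1·δz/z)²) = √(0.000657 + 0.000474) = 0.0336, so δw = 1.69.
Q = w + p: δQ = √(δw² + δp²) = √(2.85 + 0.0697) = 1.71

1.71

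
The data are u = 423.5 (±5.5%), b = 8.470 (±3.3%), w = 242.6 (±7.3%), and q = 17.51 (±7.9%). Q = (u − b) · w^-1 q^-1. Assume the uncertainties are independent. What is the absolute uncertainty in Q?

Let h = u − b = 415.0. δh = √(δu² + δb²) = √(543 + 0.0781) = 23.3, so δh/h = 0.0561.
Q is then a monomial in h, w, q:
δQ/Q = √((δh/h)² + (-1·δw/w)² + (-1·δq/q)²) = √(0.00315 + 0.00533 + 0.00624) = 0.121
Q = 0.09770, so δQ = 0.121 × 0.09770 = 0.0119.

0.0119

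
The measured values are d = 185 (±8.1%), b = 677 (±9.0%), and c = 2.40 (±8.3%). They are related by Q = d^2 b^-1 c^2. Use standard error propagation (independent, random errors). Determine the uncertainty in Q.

72.4

For a monomial Q ∝ d^2, b^-1, c^2, fractional errors add in quadrature:
  (2·δd/d)² = (2×0.0810)² = 0.0262;  (-1·δb/b)² = (-1×0.0900)² = 0.00810;  (2·δc/c)² = (2×0.0830)² = 0.0276
δQ/Q = √(0.0619) = 0.249
Q = 291, so δQ = 0.249 × 291 = 72.4.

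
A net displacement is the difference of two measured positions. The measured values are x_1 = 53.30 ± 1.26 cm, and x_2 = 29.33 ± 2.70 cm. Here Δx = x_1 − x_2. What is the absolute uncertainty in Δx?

2.98 cm

Each term contributes (cᵢ δxᵢ)² to (δΔx)²:
  (δx_1)² = 1.59;  (δx_2)² = 7.29
δΔx = √(8.88) = 2.98 cm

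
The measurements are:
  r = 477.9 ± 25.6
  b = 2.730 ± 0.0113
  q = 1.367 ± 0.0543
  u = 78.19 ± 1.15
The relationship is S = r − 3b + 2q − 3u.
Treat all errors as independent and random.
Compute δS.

Absolute uncertainties add in quadrature for a linear combination:
  (δr)² = 655;  (3·δb)² = 0.00115;  (2·δq)² = 0.0118;  (3·δu)² = 11.9
δS = √(667) = 25.8

25.8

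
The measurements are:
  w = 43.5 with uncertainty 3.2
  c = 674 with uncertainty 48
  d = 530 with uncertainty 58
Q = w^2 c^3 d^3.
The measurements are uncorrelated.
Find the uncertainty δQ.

For a monomial Q ∝ w^2, c^3, d^3, fractional errors add in quadrature:
  (2·δw/w)² = (2×0.0736)² = 0.0216;  (3·δc/c)² = (3×0.0712)² = 0.0456;  (3·δd/d)² = (3×0.109)² = 0.108
δQ/Q = √(0.175) = 0.418
Q = 8.63e+19, so δQ = 0.418 × 8.63e+19 = 3.61e+19.

3.61e+19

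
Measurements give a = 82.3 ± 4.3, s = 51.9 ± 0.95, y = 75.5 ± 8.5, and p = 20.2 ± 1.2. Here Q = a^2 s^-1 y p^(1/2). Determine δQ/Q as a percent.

15.8%

For a monomial Q ∝ a^2, s^-1, y, p^(1/2), fractional errors add in quadrature:
  (2·δa/a)² = (2×0.0522)² = 0.0109;  (-1·δs/s)² = (-1×0.0183)² = 0.000335;  (1·δy/y)² = (1×0.113)² = 0.0127;  (½·δp/p)² = (0.5×0.0594)² = 0.000882
δQ/Q = √(0.0248) = 0.158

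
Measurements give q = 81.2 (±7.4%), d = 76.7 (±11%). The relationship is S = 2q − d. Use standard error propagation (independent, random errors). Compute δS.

14.7

Each term contributes (cᵢ δxᵢ)² to (δS)²:
  (2·δq)² = 144;  (δd)² = 71.2
δS = √(216) = 14.7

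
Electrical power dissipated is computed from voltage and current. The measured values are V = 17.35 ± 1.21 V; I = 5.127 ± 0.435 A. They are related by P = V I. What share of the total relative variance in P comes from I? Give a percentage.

59.7%

(δP/P)² = (1·δV/V)² + (1·δI/I)²
  V term: (1×0.0697)² = 0.00486
  I term: (1×0.0848)² = 0.00720
Total = 0.0121. Share from I = 0.00720/0.0121 = 0.597.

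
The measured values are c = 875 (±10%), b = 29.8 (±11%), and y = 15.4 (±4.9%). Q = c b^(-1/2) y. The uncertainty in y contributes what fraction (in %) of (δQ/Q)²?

(δQ/Q)² = (1·δc/c)² + (−½·δb/b)² + (1·δy/y)²
  c term: (1×0.100)² = 0.0100
  b term: (-0.5×0.110)² = 0.00302
  y term: (1×0.0490)² = 0.00240
Total = 0.0154. Share from y = 0.00240/0.0154 = 0.156.

15.6%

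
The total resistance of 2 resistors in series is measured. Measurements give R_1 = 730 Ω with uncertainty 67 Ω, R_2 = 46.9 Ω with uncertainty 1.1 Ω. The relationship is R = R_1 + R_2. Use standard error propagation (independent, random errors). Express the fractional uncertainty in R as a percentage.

Absolute uncertainties add in quadrature for a linear combination:
  (δR_1)² = 4490;  (δR_2)² = 1.21
δR = √(4490) = 67.0 Ω
R = 777 Ω, so δR/R = 67.0/777 = 0.0863.

8.63%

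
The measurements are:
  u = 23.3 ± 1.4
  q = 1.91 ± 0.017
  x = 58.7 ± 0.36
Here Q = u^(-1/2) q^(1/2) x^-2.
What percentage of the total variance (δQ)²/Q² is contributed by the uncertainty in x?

14.0%

(δQ/Q)² = (−½·δu/u)² + (½·δq/q)² + (-2·δx/x)²
  u term: (-0.5×0.0601)² = 0.000903
  q term: (0.5×0.00890)² = 1.98e-05
  x term: (-2×0.00613)² = 0.000150
Total = 0.00107. Share from x = 0.000150/0.00107 = 0.140.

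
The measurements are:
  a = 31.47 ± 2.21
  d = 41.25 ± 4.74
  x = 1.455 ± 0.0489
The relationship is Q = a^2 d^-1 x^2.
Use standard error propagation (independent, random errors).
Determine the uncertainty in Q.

Products/powers → add relative errors in quadrature, weighted by exponent:
  (2·δa/a)² = (2×0.0702)² = 0.0197;  (-1·δd/d)² = (-1×0.115)² = 0.0132;  (2·δx/x)² = (2×0.0336)² = 0.00452
δQ/Q = √(0.0374) = 0.194
Q = 50.83, so δQ = 0.194 × 50.83 = 9.84.

9.84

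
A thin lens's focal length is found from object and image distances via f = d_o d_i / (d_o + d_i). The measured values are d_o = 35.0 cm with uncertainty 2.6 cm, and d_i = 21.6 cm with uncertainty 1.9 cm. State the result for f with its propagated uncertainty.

∂f/∂d_o = (d_i/(d_o+d_i))² = 0.146;  ∂f/∂d_i = (d_o/(d_o+d_i))² = 0.382
δf = √((∂f/∂d_o · δd_o)² + (∂f/∂d_i · δd_i)²) = √(0.143 + 0.528) = 0.819 cm
f = 13.4 cm.

13.4 ± 0.819 cm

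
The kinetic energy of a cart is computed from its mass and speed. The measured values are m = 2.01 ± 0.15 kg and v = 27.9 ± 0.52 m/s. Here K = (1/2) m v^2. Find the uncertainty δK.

Since K is a product/quotient, work with relative uncertainties:
  (1·δm/m)² = (1×0.0746)² = 0.00557;  (2·δv/v)² = (2×0.0186)² = 0.00139
δK/K = √(0.00696) = 0.0834
K = 782 J, so δK = 0.0834 × 782 = 65.3 J.

65.3 J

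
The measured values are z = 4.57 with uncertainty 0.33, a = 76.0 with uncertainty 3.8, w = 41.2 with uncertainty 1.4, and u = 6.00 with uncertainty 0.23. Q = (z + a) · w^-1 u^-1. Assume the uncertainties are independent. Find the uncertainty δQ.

0.0227

Let h = z + a = 80.6. δh = √(δz² + δa²) = √(0.109 + 14.4) = 3.81, so δh/h = 0.0473.
Q is then a monomial in h, w, u:
δQ/Q = √((δh/h)² + (-1·δw/w)² + (-1·δu/u)²) = √(0.00224 + 0.00115 + 0.00147) = 0.0698
Q = 0.326, so δQ = 0.0698 × 0.326 = 0.0227.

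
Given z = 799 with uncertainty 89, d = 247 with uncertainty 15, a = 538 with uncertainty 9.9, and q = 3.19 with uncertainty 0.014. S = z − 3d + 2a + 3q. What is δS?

102

Sums and differences: (δS)² = Σ (cᵢ δxᵢ)².
  (δz)² = 7920;  (3·δd)² = 2020;  (2·δa)² = 392;  (3·δq)² = 0.00176
δS = √(10300) = 102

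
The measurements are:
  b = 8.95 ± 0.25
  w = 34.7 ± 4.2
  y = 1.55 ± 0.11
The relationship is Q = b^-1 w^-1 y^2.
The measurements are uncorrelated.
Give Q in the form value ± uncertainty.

Products/powers → add relative errors in quadrature, weighted by exponent:
  (-1·δb/b)² = (-1×0.0279)² = 0.000780;  (-1·δw/w)² = (-1×0.121)² = 0.0147;  (2·δy/y)² = (2×0.0710)² = 0.0201
δQ/Q = √(0.0356) = 0.189
Q = 0.00774, so δQ = 0.189 × 0.00774 = 0.00146.

0.00774 ± 0.00146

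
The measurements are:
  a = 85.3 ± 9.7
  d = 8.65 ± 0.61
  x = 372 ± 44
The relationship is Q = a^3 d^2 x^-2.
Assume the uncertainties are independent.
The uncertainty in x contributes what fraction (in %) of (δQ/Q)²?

(δQ/Q)² = (3·δa/a)² + (2·δd/d)² + (-2·δx/x)²
  a term: (3×0.114)² = 0.116
  d term: (2×0.0705)² = 0.0199
  x term: (-2×0.118)² = 0.0560
Total = 0.192. Share from x = 0.0560/0.192 = 0.291.

29.1%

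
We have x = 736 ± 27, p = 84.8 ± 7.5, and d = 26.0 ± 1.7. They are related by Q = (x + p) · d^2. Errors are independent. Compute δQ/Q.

Let u = x + p = 821. δu = √(δx² + δp²) = √(729 + 56.2) = 28.0, so δu/u = 0.0341.
Q is then a monomial in u, d:
δQ/Q = √((δu/u)² + (2·δd/d)²) = √(0.00117 + 0.0171) = 0.135

0.135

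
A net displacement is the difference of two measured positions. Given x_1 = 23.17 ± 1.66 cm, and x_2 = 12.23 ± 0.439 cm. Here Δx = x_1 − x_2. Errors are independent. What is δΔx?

1.72 cm

Sums and differences: (δΔx)² = Σ (cᵢ δxᵢ)².
  (δx_1)² = 2.76;  (δx_2)² = 0.193
δΔx = √(2.95) = 1.72 cm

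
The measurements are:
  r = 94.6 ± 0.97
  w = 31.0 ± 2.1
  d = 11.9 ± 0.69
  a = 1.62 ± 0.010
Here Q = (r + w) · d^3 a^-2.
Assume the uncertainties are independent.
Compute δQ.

Let u = r + w = 126. δu = √(δr² + δw²) = √(0.941 + 4.41) = 2.31, so δu/u = 0.0184.
Q is then a monomial in u, d, a:
δQ/Q = √((δu/u)² + (3·δd/d)² + (-2·δa/a)²) = √(0.000339 + 0.0303 + 0.000152) = 0.175
Q = 80600, so δQ = 0.175 × 80600 = 14100.

14100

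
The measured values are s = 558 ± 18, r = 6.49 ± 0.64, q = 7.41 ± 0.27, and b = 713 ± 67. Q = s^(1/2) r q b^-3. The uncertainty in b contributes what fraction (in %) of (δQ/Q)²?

(δQ/Q)² = (½·δs/s)² + (1·δr/r)² + (1·δq/q)² + (-3·δb/b)²
  s term: (0.5×0.0323)² = 0.000260
  r term: (1×0.0986)² = 0.00972
  q term: (1×0.0364)² = 0.00133
  b term: (-3×0.0940)² = 0.0795
Total = 0.0908. Share from b = 0.0795/0.0908 = 0.875.

87.5%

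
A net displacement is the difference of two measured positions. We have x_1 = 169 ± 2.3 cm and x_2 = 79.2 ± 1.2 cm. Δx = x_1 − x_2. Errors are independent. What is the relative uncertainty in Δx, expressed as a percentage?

2.89%

Each term contributes (cᵢ δxᵢ)² to (δΔx)²:
  (δx_1)² = 5.29;  (δx_2)² = 1.44
δΔx = √(6.73) = 2.59 cm
Δx = 89.8 cm, so δΔx/Δx = 2.59/89.8 = 0.0289.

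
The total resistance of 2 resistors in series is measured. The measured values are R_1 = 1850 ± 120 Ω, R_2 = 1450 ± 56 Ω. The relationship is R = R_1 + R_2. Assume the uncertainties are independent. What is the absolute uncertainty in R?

Absolute uncertainties add in quadrature for a linear combination:
  (δR_1)² = 14400;  (δR_2)² = 3140
δR = √(17500) = 132 Ω

132 Ω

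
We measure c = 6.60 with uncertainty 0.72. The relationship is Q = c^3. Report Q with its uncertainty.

Q ∝ c^3, so δQ/Q = |3| · δc/c = 3 × 0.109 = 0.327.
Q = 287, so δQ = 0.327 × 287 = 94.1.

287 ± 94.1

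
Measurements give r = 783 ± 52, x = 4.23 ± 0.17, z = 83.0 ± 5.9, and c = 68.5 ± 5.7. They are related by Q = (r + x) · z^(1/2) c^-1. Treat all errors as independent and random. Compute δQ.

11.7

Let u = r + x = 787. δu = √(δr² + δx²) = √(2700 + 0.0289) = 52.0, so δu/u = 0.0661.
Q is then a monomial in u, z, c:
δQ/Q = √((δu/u)² + (½·δz/z)² + (-1·δc/c)²) = √(0.00436 + 0.00126 + 0.00692) = 0.112
Q = 105, so δQ = 0.112 × 105 = 11.7.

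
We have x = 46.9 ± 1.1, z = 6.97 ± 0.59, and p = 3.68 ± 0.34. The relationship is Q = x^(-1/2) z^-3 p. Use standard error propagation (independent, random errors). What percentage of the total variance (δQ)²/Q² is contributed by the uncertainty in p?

11.7%

(δQ/Q)² = (−½·δx/x)² + (-3·δz/z)² + (1·δp/p)²
  x term: (-0.5×0.0235)² = 0.000138
  z term: (-3×0.0846)² = 0.0645
  p term: (1×0.0924)² = 0.00854
Total = 0.0732. Share from p = 0.00854/0.0732 = 0.117.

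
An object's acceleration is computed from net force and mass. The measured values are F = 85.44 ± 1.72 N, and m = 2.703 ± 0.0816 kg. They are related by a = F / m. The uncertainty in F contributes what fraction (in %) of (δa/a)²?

(δa/a)² = (1·δF/F)² + (-1·δm/m)²
  F term: (1×0.0201)² = 0.000405
  m term: (-1×0.0302)² = 0.000911
Total = 0.00132. Share from F = 0.000405/0.00132 = 0.308.

30.8%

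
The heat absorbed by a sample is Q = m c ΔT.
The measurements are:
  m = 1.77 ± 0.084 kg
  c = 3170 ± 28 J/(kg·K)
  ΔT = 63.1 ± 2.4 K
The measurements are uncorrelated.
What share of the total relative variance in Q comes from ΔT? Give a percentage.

38.3%

(δQ/Q)² = (1·δm/m)² + (1·δc/c)² + (1·δΔT/ΔT)²
  m term: (1×0.0475)² = 0.00225
  c term: (1×0.00883)² = 7.8e-05
  ΔT term: (1×0.0380)² = 0.00145
Total = 0.00378. Share from ΔT = 0.00145/0.00378 = 0.383.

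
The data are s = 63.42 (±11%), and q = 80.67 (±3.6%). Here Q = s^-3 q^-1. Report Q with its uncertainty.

(4.860 ± 1.61) × 10^-8

Each factor contributes (exponent × relative error)² to (δQ/Q)²:
  (-3·δs/s)² = (-3×0.110)² = 0.109;  (-1·δq/q)² = (-1×0.0360)² = 0.00130
δQ/Q = √(0.110) = 0.332
Q = 4.86e-08, so δQ = 0.332 × 4.86e-08 = 1.61e-08.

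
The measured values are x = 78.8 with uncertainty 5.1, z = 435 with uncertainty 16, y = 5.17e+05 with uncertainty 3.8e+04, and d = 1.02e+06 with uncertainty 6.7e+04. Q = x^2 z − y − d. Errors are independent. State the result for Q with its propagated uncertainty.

(1.16 ± 0.372) × 10^6

Let p = x^2·z = 2.7e+06. δp/p = √((2·δx/x)² + (1·δz/z)²) = √(0.0168 + 0.00135) = 0.135, so δp = 3.63e+05.
Q = p − y − d: δQ = √(δp² + δy² + δd²) = √(1.32e+11 + 1.44e+09 + 4.49e+09) = 3.72e+05
Q = 1.16e+06.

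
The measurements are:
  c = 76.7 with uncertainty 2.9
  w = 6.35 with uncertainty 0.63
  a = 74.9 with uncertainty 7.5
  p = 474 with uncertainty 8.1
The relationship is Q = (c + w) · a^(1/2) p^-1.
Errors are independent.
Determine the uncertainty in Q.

Let u = c + w = 83.0. δu = √(δc² + δw²) = √(8.41 + 0.397) = 2.97, so δu/u = 0.0357.
Q is then a monomial in u, a, p:
δQ/Q = √((δu/u)² + (½·δa/a)² + (-1·δp/p)²) = √(0.00128 + 0.00251 + 0.000292) = 0.0638
Q = 1.52, so δQ = 0.0638 × 1.52 = 0.0968.

0.0968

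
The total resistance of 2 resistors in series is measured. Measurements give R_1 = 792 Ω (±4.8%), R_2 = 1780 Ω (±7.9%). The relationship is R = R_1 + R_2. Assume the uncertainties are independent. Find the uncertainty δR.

R is a linear combination, so absolute uncertainties add in quadrature:
  (δR_1)² = 1450;  (δR_2)² = 19800
δR = √(21200) = 146 Ω

146 Ω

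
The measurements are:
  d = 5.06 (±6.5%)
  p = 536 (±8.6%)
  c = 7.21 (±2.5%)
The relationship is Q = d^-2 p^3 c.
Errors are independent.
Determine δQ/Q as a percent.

29.0%

Each factor contributes (exponent × relative error)² to (δQ/Q)²:
  (-2·δd/d)² = (-2×0.0650)² = 0.0169;  (3·δp/p)² = (3×0.0860)² = 0.0666;  (1·δc/c)² = (1×0.0250)² = 0.000625
δQ/Q = √(0.0841) = 0.290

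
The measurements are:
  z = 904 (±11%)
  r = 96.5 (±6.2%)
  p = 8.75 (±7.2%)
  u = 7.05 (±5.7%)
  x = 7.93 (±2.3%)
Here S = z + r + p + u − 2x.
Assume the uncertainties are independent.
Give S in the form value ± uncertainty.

For a sum/difference, combine absolute errors in quadrature:
  (δz)² = 9890;  (δr)² = 35.8;  (δp)² = 0.397;  (δu)² = 0.161;  (2·δx)² = 0.133
δS = √(9920) = 99.6
S = 1000.

1000 ± 99.6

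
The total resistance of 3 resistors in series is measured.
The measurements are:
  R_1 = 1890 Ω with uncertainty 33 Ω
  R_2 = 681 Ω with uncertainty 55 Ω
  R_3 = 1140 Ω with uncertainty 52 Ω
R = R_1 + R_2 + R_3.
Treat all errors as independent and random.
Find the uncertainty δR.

R is a linear combination, so absolute uncertainties add in quadrature:
  (δR_1)² = 1090;  (δR_2)² = 3020;  (δR_3)² = 2700
δR = √(6820) = 82.6 Ω

82.6 Ω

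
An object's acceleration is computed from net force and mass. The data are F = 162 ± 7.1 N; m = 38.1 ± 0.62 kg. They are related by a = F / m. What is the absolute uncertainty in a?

0.199 m/s^2

Since a is a product/quotient, work with relative uncertainties:
  (1·δF/F)² = (1×0.0438)² = 0.00192;  (-1·δm/m)² = (-1×0.0163)² = 0.000265
δa/a = √(0.00219) = 0.0468
a = 4.25 m/s^2, so δa = 0.0468 × 4.25 = 0.199 m/s^2.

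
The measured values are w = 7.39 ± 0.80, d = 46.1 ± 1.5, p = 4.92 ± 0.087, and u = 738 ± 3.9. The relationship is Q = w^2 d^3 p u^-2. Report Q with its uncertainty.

Since Q is a product/quotient, work with relative uncertainties:
  (2·δw/w)² = (2×0.108)² = 0.0469;  (3·δd/d)² = (3×0.0325)² = 0.00953;  (1·δp/p)² = (1×0.0177)² = 0.000313;  (-2·δu/u)² = (-2×0.00528)² = 0.000112
δQ/Q = √(0.0568) = 0.238
Q = 48.3, so δQ = 0.238 × 48.3 = 11.5.

48.3 ± 11.5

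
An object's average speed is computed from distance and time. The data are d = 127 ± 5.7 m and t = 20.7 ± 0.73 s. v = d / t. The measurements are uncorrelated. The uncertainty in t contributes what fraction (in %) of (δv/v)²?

38.2%

(δv/v)² = (1·δd/d)² + (-1·δt/t)²
  d term: (1×0.0449)² = 0.00201
  t term: (-1×0.0353)² = 0.00124
Total = 0.00326. Share from t = 0.00124/0.00326 = 0.382.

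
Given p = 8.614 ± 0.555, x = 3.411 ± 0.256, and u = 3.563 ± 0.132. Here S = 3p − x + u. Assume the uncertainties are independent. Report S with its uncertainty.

S is a linear combination, so absolute uncertainties add in quadrature:
  (3·δp)² = 2.77;  (δx)² = 0.0655;  (δu)² = 0.0174
δS = √(2.86) = 1.69
S = 25.99.

25.99 ± 1.69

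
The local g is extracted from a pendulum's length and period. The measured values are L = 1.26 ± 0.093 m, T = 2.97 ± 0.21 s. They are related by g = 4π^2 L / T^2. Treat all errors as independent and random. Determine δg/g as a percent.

g is a product of powers, so relative uncertainties combine in quadrature:
  (1·δL/L)² = (1×0.0738)² = 0.00545;  (-2·δT/T)² = (-2×0.0707)² = 0.0200
δg/g = √(0.0254) = 0.160

16.0%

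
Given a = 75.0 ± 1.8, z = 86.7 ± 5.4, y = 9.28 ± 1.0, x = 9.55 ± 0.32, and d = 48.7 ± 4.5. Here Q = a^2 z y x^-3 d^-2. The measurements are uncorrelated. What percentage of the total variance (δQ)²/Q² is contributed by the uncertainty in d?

55.0%

(δQ/Q)² = (2·δa/a)² + (1·δz/z)² + (1·δy/y)² + (-3·δx/x)² + (-2·δd/d)²
  a term: (2×0.0240)² = 0.00230
  z term: (1×0.0623)² = 0.00388
  y term: (1×0.108)² = 0.0116
  x term: (-3×0.0335)² = 0.0101
  d term: (-2×0.0924)² = 0.0342
Total = 0.0621. Share from d = 0.0342/0.0621 = 0.550.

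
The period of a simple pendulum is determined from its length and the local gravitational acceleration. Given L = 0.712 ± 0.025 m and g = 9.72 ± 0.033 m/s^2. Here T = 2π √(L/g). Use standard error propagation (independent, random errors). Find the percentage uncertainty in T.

1.76%

Products/powers → add relative errors in quadrature, weighted by exponent:
  (½·δL/L)² = (0.5×0.0351)² = 0.000308;  (−½·δg/g)² = (-0.5×0.00340)² = 2.88e-06
δT/T = √(0.000311) = 0.0176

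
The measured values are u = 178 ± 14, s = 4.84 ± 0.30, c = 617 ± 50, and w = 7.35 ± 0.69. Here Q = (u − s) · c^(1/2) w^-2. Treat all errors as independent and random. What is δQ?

16.6

Let h = u − s = 173. δh = √(δu² + δs²) = √(196 + 0.0900) = 14.0, so δh/h = 0.0809.
Q is then a monomial in h, c, w:
δQ/Q = √((δh/h)² + (½·δc/c)² + (-2·δw/w)²) = √(0.00654 + 0.00164 + 0.0353) = 0.208
Q = 79.6, so δQ = 0.208 × 79.6 = 16.6.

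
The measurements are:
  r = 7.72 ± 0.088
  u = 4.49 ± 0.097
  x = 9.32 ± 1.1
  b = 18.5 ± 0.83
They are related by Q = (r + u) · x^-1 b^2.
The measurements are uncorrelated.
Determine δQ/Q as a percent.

Let w = r + u = 12.2. δw = √(δr² + δu²) = √(0.00774 + 0.00941) = 0.131, so δw/w = 0.0107.
Q is then a monomial in w, x, b:
δQ/Q = √((δw/w)² + (-1·δx/x)² + (2·δb/b)²) = √(0.000115 + 0.0139 + 0.00805) = 0.149

14.9%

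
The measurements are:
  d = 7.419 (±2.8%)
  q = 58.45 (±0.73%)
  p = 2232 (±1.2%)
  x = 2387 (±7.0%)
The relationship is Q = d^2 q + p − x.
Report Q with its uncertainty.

3062 ± 248

Let w = d^2·q = 3217. δw/w = √((2·δd/d)² + (1·δq/q)²) = √(0.00314 + 5.33e-05) = 0.0565, so δw = 182.
Q = w + p − x: δQ = √(δw² + δp² + δx²) = √(33000 + 717 + 27900) = 248
Q = 3062.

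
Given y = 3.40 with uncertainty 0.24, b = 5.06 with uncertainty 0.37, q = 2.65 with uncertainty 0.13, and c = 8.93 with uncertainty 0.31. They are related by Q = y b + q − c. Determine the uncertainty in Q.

1.78

Let p = y·b = 17.2. δp/p = √((1·δy/y)² + (1·δb/b)²) = √(0.00498 + 0.00535) = 0.102, so δp = 1.75.
Q = p + q − c: δQ = √(δp² + δq² + δc²) = √(3.06 + 0.0169 + 0.0961) = 1.78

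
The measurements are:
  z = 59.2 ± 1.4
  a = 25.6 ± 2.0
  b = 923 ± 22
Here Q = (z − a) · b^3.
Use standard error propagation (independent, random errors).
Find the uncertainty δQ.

Let u = z − a = 33.6. δu = √(δz² + δa²) = √(1.96 + 4.00) = 2.44, so δu/u = 0.0727.
Q is then a monomial in u, b:
δQ/Q = √((δu/u)² + (3·δb/b)²) = √(0.00528 + 0.00511) = 0.102
Q = 2.64e+10, so δQ = 0.102 × 2.64e+10 = 2.69e+09.

2.69e+09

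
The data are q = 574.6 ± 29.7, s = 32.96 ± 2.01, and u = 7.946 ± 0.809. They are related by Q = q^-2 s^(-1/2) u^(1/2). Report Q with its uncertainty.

Relative error in a monomial: (δQ/Q)² = Σ (nᵢ · δxᵢ/xᵢ)².
  (-2·δq/q)² = (-2×0.0517)² = 0.0107;  (−½·δs/s)² = (-0.5×0.0610)² = 0.000930;  (½·δu/u)² = (0.5×0.102)² = 0.00259
δQ/Q = √(0.0142) = 0.119
Q = 1.487e-06, so δQ = 0.119 × 1.487e-06 = 1.77e-07.

(1.487 ± 0.177) × 10^-6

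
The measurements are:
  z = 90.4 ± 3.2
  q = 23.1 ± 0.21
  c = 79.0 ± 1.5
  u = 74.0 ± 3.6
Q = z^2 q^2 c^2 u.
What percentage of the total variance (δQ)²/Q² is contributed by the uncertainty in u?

(δQ/Q)² = (2·δz/z)² + (2·δq/q)² + (2·δc/c)² + (1·δu/u)²
  z term: (2×0.0354)² = 0.00501
  q term: (2×0.00909)² = 0.000331
  c term: (2×0.0190)² = 0.00144
  u term: (1×0.0486)² = 0.00237
Total = 0.00915. Share from u = 0.00237/0.00915 = 0.259.

25.9%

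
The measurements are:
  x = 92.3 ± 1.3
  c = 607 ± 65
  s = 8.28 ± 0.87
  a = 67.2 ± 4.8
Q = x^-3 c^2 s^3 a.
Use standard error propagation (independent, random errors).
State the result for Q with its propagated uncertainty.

Each factor contributes (exponent × relative error)² to (δQ/Q)²:
  (-3·δx/x)² = (-3×0.0141)² = 0.00179;  (2·δc/c)² = (2×0.107)² = 0.0459;  (3·δs/s)² = (3×0.105)² = 0.0994;  (1·δa/a)² = (1×0.0714)² = 0.00510
δQ/Q = √(0.152) = 0.390
Q = 17900, so δQ = 0.390 × 17900 = 6970.

17900 ± 6970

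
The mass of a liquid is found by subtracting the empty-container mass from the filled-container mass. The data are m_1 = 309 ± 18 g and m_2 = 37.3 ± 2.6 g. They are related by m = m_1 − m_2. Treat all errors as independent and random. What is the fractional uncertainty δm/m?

Each term contributes (cᵢ δxᵢ)² to (δm)²:
  (δm_1)² = 324;  (δm_2)² = 6.76
δm = √(331) = 18.2 g
m = 272 g, so δm/m = 18.2/272 = 0.0669.

0.0669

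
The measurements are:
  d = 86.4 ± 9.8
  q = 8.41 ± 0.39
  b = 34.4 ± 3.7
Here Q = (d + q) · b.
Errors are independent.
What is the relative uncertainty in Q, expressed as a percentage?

Let u = d + q = 94.8. δu = √(δd² + δq²) = √(96.0 + 0.152) = 9.81, so δu/u = 0.103.
Q is then a monomial in u, b:
δQ/Q = √((δu/u)² + (1·δb/b)²) = √(0.0107 + 0.0116) = 0.149

14.9%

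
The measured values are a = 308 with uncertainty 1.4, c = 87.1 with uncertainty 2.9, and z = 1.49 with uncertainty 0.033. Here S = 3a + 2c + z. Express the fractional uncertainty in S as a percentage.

Absolute uncertainties add in quadrature for a linear combination:
  (3·δa)² = 17.6;  (2·δc)² = 33.6;  (δz)² = 0.00109
δS = √(51.3) = 7.16
S = 1100, so δS/S = 7.16/1100 = 0.00651.

0.651%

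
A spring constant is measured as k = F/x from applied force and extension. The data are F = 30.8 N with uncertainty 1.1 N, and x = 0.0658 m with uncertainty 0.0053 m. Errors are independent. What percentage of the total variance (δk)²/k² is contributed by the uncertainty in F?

16.4%

(δk/k)² = (1·δF/F)² + (-1·δx/x)²
  F term: (1×0.0357)² = 0.00128
  x term: (-1×0.0805)² = 0.00649
Total = 0.00776. Share from F = 0.00128/0.00776 = 0.164.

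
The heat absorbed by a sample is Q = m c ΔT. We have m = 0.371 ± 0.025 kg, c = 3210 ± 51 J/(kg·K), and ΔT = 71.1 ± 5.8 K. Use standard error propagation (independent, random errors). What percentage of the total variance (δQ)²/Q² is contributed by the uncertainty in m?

39.7%

(δQ/Q)² = (1·δm/m)² + (1·δc/c)² + (1·δΔT/ΔT)²
  m term: (1×0.0674)² = 0.00454
  c term: (1×0.0159)² = 0.000252
  ΔT term: (1×0.0816)² = 0.00665
Total = 0.0114. Share from m = 0.00454/0.0114 = 0.397.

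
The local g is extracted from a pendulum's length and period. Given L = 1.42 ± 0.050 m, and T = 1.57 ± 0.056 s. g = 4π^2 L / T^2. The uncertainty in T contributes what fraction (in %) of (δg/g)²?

(δg/g)² = (1·δL/L)² + (-2·δT/T)²
  L term: (1×0.0352)² = 0.00124
  T term: (-2×0.0357)² = 0.00509
Total = 0.00633. Share from T = 0.00509/0.00633 = 0.804.

80.4%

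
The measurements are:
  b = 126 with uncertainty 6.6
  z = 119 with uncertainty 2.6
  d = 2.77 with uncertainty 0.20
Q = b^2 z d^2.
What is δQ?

Relative error in a monomial: (δQ/Q)² = Σ (nᵢ · δxᵢ/xᵢ)².
  (2·δb/b)² = (2×0.0524)² = 0.0110;  (1·δz/z)² = (1×0.0218)² = 0.000477;  (2·δd/d)² = (2×0.0722)² = 0.0209
δQ/Q = √(0.0323) = 0.180
Q = 1.45e+07, so δQ = 0.180 × 1.45e+07 = 2.61e+06.

2.61e+06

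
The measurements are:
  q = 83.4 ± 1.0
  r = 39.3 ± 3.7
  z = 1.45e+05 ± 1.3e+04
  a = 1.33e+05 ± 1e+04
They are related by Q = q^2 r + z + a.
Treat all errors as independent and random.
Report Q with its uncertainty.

(5.51 ± 0.312) × 10^5

Let p = q^2·r = 2.73e+05. δp/p = √((2·δq/q)² + (1·δr/r)²) = √(0.000575 + 0.00886) = 0.0972, so δp = 26600.
Q = p + z + a: δQ = √(δp² + δz² + δa²) = √(7.05e+08 + 1.69e+08 + 1e+08) = 31200
Q = 5.51e+05.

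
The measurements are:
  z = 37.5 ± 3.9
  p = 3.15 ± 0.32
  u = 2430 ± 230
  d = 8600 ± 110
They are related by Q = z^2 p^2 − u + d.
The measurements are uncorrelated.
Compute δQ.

4070

Let w = z^2·p^2 = 14000. δw/w = √((2·δz/z)² + (2·δp/p)²) = √(0.0433 + 0.0413) = 0.291, so δw = 4060.
Q = w − u + d: δQ = √(δw² + δu² + δd²) = √(1.65e+07 + 52900 + 12100) = 4070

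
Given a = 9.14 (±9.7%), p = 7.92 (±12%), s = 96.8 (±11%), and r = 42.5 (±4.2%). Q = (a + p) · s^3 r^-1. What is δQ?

1.24e+05

Let u = a + p = 17.1. δu = √(δa² + δp²) = √(0.786 + 0.903) = 1.30, so δu/u = 0.0762.
Q is then a monomial in u, s, r:
δQ/Q = √((δu/u)² + (3·δs/s)² + (-1·δr/r)²) = √(0.00580 + 0.109 + 0.00176) = 0.341
Q = 3.64e+05, so δQ = 0.341 × 3.64e+05 = 1.24e+05.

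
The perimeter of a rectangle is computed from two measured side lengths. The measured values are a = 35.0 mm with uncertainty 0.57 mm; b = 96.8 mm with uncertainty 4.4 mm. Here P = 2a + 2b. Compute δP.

P is a linear combination, so absolute uncertainties add in quadrature:
  (2·δa)² = 1.30;  (2·δb)² = 77.4
δP = √(78.7) = 8.87 mm

8.87 mm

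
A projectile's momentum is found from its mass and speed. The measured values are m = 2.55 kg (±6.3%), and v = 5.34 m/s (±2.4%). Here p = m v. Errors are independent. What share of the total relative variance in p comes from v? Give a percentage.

(δp/p)² = (1·δm/m)² + (1·δv/v)²
  m term: (1×0.0630)² = 0.00397
  v term: (1×0.0240)² = 0.000576
Total = 0.00455. Share from v = 0.000576/0.00455 = 0.127.

12.7%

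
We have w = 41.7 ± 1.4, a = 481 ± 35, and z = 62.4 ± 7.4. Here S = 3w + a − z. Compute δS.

36.0

S is a linear combination, so absolute uncertainties add in quadrature:
  (3·δw)² = 17.6;  (δa)² = 1220;  (δz)² = 54.8
δS = √(1300) = 36.0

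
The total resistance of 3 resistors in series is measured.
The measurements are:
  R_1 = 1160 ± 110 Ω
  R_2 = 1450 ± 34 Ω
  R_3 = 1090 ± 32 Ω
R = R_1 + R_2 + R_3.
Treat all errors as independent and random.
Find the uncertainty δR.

Sums and differences: (δR)² = Σ (cᵢ δxᵢ)².
  (δR_1)² = 12100;  (δR_2)² = 1160;  (δR_3)² = 1020
δR = √(14300) = 119 Ω

119 Ω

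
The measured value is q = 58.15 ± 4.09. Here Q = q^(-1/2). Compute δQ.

0.00461

Since Q is a product/quotient, work with relative uncertainties:
  (−½·δq/q)² = (-0.5×0.0703)² = 0.00124
δQ/Q = √(0.00124) = 0.0352
Q = 0.1311, so δQ = 0.0352 × 0.1311 = 0.00461.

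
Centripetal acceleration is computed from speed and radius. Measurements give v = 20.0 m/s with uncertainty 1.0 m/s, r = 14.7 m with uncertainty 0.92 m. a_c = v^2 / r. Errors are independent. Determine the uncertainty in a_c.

3.21 m/s^2

For a monomial a_c ∝ v^2, r^-1, fractional errors add in quadrature:
  (2·δv/v)² = (2×0.0500)² = 0.0100;  (-1·δr/r)² = (-1×0.0626)² = 0.00392
δa_c/a_c = √(0.0139) = 0.118
a_c = 27.2 m/s^2, so δa_c = 0.118 × 27.2 = 3.21 m/s^2.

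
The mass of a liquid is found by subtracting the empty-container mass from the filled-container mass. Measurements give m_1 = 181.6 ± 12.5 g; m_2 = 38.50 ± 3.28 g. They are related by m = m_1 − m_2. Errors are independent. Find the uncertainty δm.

Absolute uncertainties add in quadrature for a linear combination:
  (δm_1)² = 156;  (δm_2)² = 10.8
δm = √(167) = 12.9 g

12.9 g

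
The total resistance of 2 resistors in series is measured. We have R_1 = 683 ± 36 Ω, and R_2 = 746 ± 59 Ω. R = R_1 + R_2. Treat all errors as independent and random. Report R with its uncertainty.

1430 ± 69.1 Ω

For a sum/difference, combine absolute errors in quadrature:
  (δR_1)² = 1300;  (δR_2)² = 3480
δR = √(4780) = 69.1 Ω
R = 1430 Ω.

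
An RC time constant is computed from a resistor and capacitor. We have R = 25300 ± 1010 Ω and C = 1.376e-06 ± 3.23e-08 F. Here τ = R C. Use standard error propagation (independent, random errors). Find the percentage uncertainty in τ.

Each factor contributes (exponent × relative error)² to (δτ/τ)²:
  (1·δR/R)² = (1×0.0399)² = 0.00159;  (1·δC/C)² = (1×0.0235)² = 0.000551
δτ/τ = √(0.00214) = 0.0463

4.63%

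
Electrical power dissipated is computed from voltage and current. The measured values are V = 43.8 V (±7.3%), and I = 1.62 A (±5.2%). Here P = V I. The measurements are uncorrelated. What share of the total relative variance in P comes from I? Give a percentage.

33.7%

(δP/P)² = (1·δV/V)² + (1·δI/I)²
  V term: (1×0.0730)² = 0.00533
  I term: (1×0.0520)² = 0.00270
Total = 0.00803. Share from I = 0.00270/0.00803 = 0.337.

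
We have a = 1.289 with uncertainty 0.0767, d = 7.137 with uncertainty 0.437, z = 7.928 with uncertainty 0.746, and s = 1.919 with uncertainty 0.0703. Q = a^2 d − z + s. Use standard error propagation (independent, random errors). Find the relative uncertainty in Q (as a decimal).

Let p = a^2·d = 11.86. δp/p = √((2·δa/a)² + (1·δd/d)²) = √(0.0142 + 0.00375) = 0.134, so δp = 1.59.
Q = p − z + s: δQ = √(δp² + δz² + δs²) = √(2.52 + 0.557 + 0.00494) = 1.76
Q = 5.849, so δQ/Q = 1.76/5.849 = 0.300.

0.300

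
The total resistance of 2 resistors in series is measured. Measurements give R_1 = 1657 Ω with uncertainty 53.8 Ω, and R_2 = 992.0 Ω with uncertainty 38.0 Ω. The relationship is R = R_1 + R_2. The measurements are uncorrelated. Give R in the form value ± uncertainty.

2649 ± 65.9 Ω

Absolute uncertainties add in quadrature for a linear combination:
  (δR_1)² = 2890;  (δR_2)² = 1440
δR = √(4340) = 65.9 Ω
R = 2649 Ω.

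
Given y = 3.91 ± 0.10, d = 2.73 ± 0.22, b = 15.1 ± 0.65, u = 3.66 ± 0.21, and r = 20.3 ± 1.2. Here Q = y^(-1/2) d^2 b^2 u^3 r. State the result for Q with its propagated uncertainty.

(8.55 ± 2.21) × 10^5

Products/powers → add relative errors in quadrature, weighted by exponent:
  (−½·δy/y)² = (-0.5×0.0256)² = 0.000164;  (2·δd/d)² = (2×0.0806)² = 0.0260;  (2·δb/b)² = (2×0.0430)² = 0.00741;  (3·δu/u)² = (3×0.0574)² = 0.0296;  (1·δr/r)² = (1×0.0591)² = 0.00349
δQ/Q = √(0.0667) = 0.258
Q = 8.55e+05, so δQ = 0.258 × 8.55e+05 = 2.21e+05.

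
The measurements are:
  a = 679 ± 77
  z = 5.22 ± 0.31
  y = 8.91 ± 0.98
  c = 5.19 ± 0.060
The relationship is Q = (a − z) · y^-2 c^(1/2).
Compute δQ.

Let u = a − z = 674. δu = √(δa² + δz²) = √(5930 + 0.0961) = 77.0, so δu/u = 0.114.
Q is then a monomial in u, y, c:
δQ/Q = √((δu/u)² + (-2·δy/y)² + (½·δc/c)²) = √(0.0131 + 0.0484 + 3.34e-05) = 0.248
Q = 19.3, so δQ = 0.248 × 19.3 = 4.79.

4.79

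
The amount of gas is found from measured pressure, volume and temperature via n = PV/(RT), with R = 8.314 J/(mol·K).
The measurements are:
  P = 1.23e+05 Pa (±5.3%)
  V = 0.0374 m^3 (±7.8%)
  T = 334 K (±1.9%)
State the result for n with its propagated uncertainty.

Relative error in a monomial: (δn/n)² = Σ (nᵢ · δxᵢ/xᵢ)².
  (1·δP/P)² = (1×0.0530)² = 0.00281;  (1·δV/V)² = (1×0.0780)² = 0.00608;  (-1·δT/T)² = (-1×0.0190)² = 0.000361
δn/n = √(0.00925) = 0.0962
n = 1.66 mol, so δn = 0.0962 × 1.66 = 0.159 mol.

1.66 ± 0.159 mol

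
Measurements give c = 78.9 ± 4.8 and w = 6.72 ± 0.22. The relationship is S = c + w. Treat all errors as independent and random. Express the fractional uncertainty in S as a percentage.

5.61%

Absolute uncertainties add in quadrature for a linear combination:
  (δc)² = 23.0;  (δw)² = 0.0484
δS = √(23.1) = 4.81
S = 85.6, so δS/S = 4.81/85.6 = 0.0561.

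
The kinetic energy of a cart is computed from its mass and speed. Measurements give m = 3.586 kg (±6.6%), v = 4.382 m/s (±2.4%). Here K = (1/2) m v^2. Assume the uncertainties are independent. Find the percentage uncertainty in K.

Relative error in a monomial: (δK/K)² = Σ (nᵢ · δxᵢ/xᵢ)².
  (1·δm/m)² = (1×0.0660)² = 0.00436;  (2·δv/v)² = (2×0.0240)² = 0.00230
δK/K = √(0.00666) = 0.0816

8.16%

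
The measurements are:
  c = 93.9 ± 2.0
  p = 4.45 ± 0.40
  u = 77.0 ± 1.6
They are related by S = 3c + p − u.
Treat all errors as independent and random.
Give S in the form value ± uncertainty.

209 ± 6.22

S is a linear combination, so absolute uncertainties add in quadrature:
  (3·δc)² = 36.0;  (δp)² = 0.160;  (δu)² = 2.56
δS = √(38.7) = 6.22
S = 209.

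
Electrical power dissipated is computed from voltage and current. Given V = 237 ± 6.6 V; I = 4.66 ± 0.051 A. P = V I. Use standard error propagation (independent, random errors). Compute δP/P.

0.0299

Each factor contributes (exponent × relative error)² to (δP/P)²:
  (1·δV/V)² = (1×0.0278)² = 0.000776;  (1·δI/I)² = (1×0.0109)² = 0.000120
δP/P = √(0.000895) = 0.0299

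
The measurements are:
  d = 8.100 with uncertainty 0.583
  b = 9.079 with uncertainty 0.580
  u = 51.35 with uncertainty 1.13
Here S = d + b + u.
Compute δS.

1.40

For a sum/difference, combine absolute errors in quadrature:
  (δd)² = 0.340;  (δb)² = 0.336;  (δu)² = 1.28
δS = √(1.95) = 1.40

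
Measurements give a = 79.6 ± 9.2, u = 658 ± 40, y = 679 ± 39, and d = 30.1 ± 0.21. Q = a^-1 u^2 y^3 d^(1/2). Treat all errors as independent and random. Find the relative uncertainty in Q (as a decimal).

0.241

Since Q is a product/quotient, work with relative uncertainties:
  (-1·δa/a)² = (-1×0.116)² = 0.0134;  (2·δu/u)² = (2×0.0608)² = 0.0148;  (3·δy/y)² = (3×0.0574)² = 0.0297;  (½·δd/d)² = (0.5×0.00698)² = 1.22e-05
δQ/Q = √(0.0578) = 0.241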